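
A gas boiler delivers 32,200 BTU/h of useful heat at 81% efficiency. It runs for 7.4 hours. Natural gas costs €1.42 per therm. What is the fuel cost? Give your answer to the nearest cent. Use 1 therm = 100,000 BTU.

€4.18

Heat delivered = 32,200 BTU/h × 7.4 h = 238,280 BTU
Gas input = 238,280 / 0.81 = 294,173 BTU
= 294,173 / 100,000 = 2.942 therm
Cost = 2.942 × €1.42/therm = €4.18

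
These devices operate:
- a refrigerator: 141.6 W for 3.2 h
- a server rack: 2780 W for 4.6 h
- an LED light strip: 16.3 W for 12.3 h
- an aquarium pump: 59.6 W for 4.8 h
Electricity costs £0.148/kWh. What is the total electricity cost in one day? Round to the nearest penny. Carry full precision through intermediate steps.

£2.03

refrigerator: 141.6 W × 3.2 h = 453 Wh = 0.4531 kWh
server rack: 2780 W × 4.6 h = 12,788 Wh = 12.79 kWh
LED light strip: 16.3 W × 12.3 h = 200 Wh = 0.2005 kWh
aquarium pump: 59.6 W × 4.8 h = 286 Wh = 0.2861 kWh
Total energy = 0.4531 + 12.79 + 0.2005 + 0.2861 = 13.73 kWh
Cost = 13.73 kWh × £0.148 = £2.03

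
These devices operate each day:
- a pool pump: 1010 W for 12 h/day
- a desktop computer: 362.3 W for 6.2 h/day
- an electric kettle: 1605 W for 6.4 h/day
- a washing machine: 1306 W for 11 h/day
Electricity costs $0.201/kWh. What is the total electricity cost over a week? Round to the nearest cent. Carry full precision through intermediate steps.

$54.88

pool pump: 1010 W × 12 h × 7 d = 84,840 Wh = 84.84 kWh
desktop computer: 362.3 W × 6.2 h × 7 d = 15,724 Wh = 15.72 kWh
electric kettle: 1605 W × 6.4 h × 7 d = 71,904 Wh = 71.9 kWh
washing machine: 1306 W × 11 h × 7 d = 100,562 Wh = 100.6 kWh
Total energy = 84.84 + 15.72 + 71.9 + 100.6 = 273 kWh
Cost = 273 kWh × $0.201 = $54.88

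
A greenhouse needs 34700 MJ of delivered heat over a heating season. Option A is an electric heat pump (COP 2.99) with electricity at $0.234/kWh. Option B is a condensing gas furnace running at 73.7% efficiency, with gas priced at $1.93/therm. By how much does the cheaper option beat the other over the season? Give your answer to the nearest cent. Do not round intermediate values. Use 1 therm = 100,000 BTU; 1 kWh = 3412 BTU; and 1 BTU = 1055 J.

Heat load = 34700 MJ = 34,700,000,000 J / 1055 = 32,890,995 BTU
Gas: input = 32,890,995 / 0.737 = 44,628,216 BTU = 446.3 therm → 446.3 × $1.93 = $861.32
Heat pump: 32,890,995 BTU / 3412 = 9,640 kWh heat; / 2.99 = 3,224 kWh in → × $0.234 = $754.42
Difference = |$861.32 − $754.42| = $106.91

$106.91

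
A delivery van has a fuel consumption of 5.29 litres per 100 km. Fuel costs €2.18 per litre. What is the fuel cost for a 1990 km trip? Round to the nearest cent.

Fuel = 5.29 L/100 km × 1990 km / 100 = 105.3 L
Cost = 105.3 L × €2.18/L = €229.49

€229.49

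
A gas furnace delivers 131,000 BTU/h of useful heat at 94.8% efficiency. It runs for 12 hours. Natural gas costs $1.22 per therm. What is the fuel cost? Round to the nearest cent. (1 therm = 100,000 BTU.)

Heat delivered = 131,000 BTU/h × 12 h = 1,572,000 BTU
Gas input = 1,572,000 / 0.948 = 1,658,228 BTU
= 1,658,228 / 100,000 = 16.58 therm
Cost = 16.58 × $1.22/therm = $20.23

$20.23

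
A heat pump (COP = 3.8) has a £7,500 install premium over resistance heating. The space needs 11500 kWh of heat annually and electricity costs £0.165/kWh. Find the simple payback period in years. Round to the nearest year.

5 years

Resistance: 11500 kWh × £0.165 = £1,897.50/yr
Heat pump: 11500 / 3.8 = 3026 kWh in → × £0.165 = £499.34/yr
Annual savings = £1,398.16
Payback = £7,500 / £1,398.16 = 5.36 years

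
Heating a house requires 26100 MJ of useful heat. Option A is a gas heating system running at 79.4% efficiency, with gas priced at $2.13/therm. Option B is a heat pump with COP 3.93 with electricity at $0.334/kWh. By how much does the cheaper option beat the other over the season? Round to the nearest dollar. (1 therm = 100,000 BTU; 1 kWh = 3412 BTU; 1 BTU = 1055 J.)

Heat load = 26100 MJ = 26,100,000,000 J / 1055 = 24,739,336 BTU
Gas: input = 24,739,336 / 0.794 = 31,157,855 BTU = 311.6 therm → 311.6 × $2.13 = $663.66
Heat pump: 24,739,336 BTU / 3412 = 7,251 kWh heat; / 3.93 = 1,845 kWh in → × $0.334 = $616.22
Difference = |$663.66 − $616.22| = $47.45 ≈ $47

$47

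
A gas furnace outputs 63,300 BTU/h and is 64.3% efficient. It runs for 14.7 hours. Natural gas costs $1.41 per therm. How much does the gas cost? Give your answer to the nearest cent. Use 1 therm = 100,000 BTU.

$20.40

Heat delivered = 63,300 BTU/h × 14.7 h = 930,510 BTU
Gas input = 930,510 / 0.643 = 1,447,138 BTU
= 1,447,138 / 100,000 = 14.47 therm
Cost = 14.47 × $1.41/therm = $20.40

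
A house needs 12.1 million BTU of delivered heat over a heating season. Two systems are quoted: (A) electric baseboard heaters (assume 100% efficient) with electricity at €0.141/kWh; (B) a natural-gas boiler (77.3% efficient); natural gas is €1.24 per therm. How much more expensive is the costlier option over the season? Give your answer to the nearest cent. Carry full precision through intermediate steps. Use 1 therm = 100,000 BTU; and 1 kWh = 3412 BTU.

€305.93

Heat load = 12.1 × 10⁶ BTU = 12,100,000 BTU
Gas: input = 12,100,000 / 0.773 = 15,653,299 BTU = 156.5 therm → 156.5 × €1.24 = €194.10
Electric: 12,100,000 BTU / 3412 = 3,546 kWh → × €0.141 = €500.03
Difference = |€194.10 − €500.03| = €305.93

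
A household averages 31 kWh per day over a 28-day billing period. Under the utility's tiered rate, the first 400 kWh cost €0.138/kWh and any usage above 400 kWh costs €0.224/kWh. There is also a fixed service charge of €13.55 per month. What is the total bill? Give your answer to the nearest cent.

Usage = 31 kWh/day × 28 days = 868 kWh
First 400 kWh × €0.138 = €55.20
Remaining 468 kWh × €0.224 = €104.83
Energy charge = €160.03; + service €13.55 = €173.58

€173.58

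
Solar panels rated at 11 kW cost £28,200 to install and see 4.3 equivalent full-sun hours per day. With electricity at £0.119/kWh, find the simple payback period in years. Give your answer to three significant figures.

Daily generation = 11 kW × 4.3 h = 47.3 kWh
Annual generation = 47.3 × 365 = 17264 kWh
Annual savings = 17264 × £0.119 = £2,054.48
Payback = £28,200 / £2,054.48 = 13.7 years

13.7 years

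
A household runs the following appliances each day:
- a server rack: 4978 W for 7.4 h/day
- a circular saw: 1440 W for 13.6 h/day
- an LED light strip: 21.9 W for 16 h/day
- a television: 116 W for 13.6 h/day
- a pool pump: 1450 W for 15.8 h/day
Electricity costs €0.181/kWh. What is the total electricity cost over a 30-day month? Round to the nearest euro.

€441

server rack: 4978 W × 7.4 h × 30 d = 1,105,116 Wh = 1,105 kWh
circular saw: 1440 W × 13.6 h × 30 d = 587,520 Wh = 587.5 kWh
LED light strip: 21.9 W × 16 h × 30 d = 10,512 Wh = 10.51 kWh
television: 116 W × 13.6 h × 30 d = 47,328 Wh = 47.33 kWh
pool pump: 1450 W × 15.8 h × 30 d = 687,300 Wh = 687.3 kWh
Total energy = 1,105 + 587.5 + 10.51 + 47.33 + 687.3 = 2,438 kWh
Cost = 2,438 kWh × €0.181 = €441.24 ≈ €441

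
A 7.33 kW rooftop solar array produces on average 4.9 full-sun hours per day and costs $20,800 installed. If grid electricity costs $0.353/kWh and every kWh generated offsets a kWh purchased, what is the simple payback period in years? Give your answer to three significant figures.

Daily generation = 7.33 kW × 4.9 h = 35.92 kWh
Annual generation = 35.92 × 365 = 13110 kWh
Annual savings = 13110 × $0.353 = $4,627.73
Payback = $20,800 / $4,627.73 = 4.49 years

4.49 years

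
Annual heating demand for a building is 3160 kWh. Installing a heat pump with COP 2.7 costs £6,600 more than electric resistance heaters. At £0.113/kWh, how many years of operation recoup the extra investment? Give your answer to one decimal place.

29.4 years

Resistance: 3160 kWh × £0.113 = £357.08/yr
Heat pump: 3160 / 2.7 = 1170 kWh in → × £0.113 = £132.25/yr
Annual savings = £224.83
Payback = £6,600 / £224.83 = 29.4 years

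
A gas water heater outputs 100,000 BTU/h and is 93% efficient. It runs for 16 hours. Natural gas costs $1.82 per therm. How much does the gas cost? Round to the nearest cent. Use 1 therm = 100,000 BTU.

Heat delivered = 100,000 BTU/h × 16 h = 1,600,000 BTU
Gas input = 1,600,000 / 0.93 = 1,720,430 BTU
= 1,720,430 / 100,000 = 17.2 therm
Cost = 17.2 × $1.82/therm = $31.31

$31.31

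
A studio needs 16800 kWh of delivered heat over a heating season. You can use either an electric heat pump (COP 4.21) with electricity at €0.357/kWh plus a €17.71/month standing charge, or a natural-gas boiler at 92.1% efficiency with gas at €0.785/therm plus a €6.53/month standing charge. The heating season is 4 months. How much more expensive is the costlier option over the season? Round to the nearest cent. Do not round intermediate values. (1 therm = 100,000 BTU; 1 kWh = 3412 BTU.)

Heat load = 16800 kWh × 3412 = 57,321,600 BTU
Gas: input = 57,321,600 / 0.921 = 62,238,436 BTU = 622.4 therm → 622.4 × €0.785 = €488.57; + 4 × €6.53 standing = €514.69
Heat pump: 57,321,600 BTU / 3412 = 16,800 kWh heat; / 4.21 = 3,990 kWh in → × €0.357 = €1,424.61; + 4 × €17.71 standing = €1,495.45
Difference = |€514.69 − €1,495.45| = €980.76

€980.76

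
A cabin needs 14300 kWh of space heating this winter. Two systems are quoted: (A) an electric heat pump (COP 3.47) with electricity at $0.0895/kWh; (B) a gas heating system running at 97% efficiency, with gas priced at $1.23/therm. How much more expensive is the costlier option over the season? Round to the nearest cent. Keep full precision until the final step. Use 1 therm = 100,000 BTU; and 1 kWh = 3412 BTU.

Heat load = 14300 kWh × 3412 = 48,791,600 BTU
Gas: input = 48,791,600 / 0.97 = 50,300,619 BTU = 503 therm → 503 × $1.23 = $618.70
Heat pump: 48,791,600 BTU / 3412 = 14,300 kWh heat; / 3.47 = 4,121 kWh in → × $0.0895 = $368.83
Difference = |$618.70 − $368.83| = $249.86

$249.86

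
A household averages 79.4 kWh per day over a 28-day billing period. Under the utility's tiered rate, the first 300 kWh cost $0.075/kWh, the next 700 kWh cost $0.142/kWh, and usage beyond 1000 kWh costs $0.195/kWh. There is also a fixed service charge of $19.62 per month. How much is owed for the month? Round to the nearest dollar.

Usage = 79.4 kWh/day × 28 days = 2223.2 kWh
First 300 kWh × $0.075 = $22.50
Next 700 kWh × $0.142 = $99.40
Remaining 1223.2 kWh × $0.195 = $238.52
Energy charge = $360.42; + service $19.62 = $380.04 ≈ $380

$380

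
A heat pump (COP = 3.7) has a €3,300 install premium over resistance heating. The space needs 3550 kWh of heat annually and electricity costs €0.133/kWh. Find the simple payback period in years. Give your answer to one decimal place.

Resistance: 3550 kWh × €0.133 = €472.15/yr
Heat pump: 3550 / 3.7 = 959.5 kWh in → × €0.133 = €127.61/yr
Annual savings = €344.54
Payback = €3,300 / €344.54 = 9.58 years

9.6 years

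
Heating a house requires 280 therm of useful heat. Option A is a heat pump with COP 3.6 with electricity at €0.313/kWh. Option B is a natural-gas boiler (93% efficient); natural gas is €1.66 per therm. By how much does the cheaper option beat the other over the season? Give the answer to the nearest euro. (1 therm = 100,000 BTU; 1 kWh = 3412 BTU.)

Heat load = 280 therm × 100,000 = 28,000,000 BTU
Gas: input = 28,000,000 / 0.93 = 30,107,527 BTU = 301.1 therm → 301.1 × €1.66 = €499.78
Heat pump: 28,000,000 BTU / 3412 = 8,206 kWh heat; / 3.6 = 2,280 kWh in → × €0.313 = €713.49
Difference = |€499.78 − €713.49| = €213.71 ≈ €214

€214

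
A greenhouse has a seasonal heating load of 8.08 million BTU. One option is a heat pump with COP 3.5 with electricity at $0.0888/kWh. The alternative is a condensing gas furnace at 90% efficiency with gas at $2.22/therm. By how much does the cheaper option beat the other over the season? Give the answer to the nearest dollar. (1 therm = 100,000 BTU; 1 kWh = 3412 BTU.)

Heat load = 8.08 × 10⁶ BTU = 8,080,000 BTU
Gas: input = 8,080,000 / 0.90 = 8,977,778 BTU = 89.78 therm → 89.78 × $2.22 = $199.31
Heat pump: 8,080,000 BTU / 3412 = 2,368 kWh heat; / 3.5 = 676.6 kWh in → × $0.0888 = $60.08
Difference = |$199.31 − $60.08| = $139.22 ≈ $139

$139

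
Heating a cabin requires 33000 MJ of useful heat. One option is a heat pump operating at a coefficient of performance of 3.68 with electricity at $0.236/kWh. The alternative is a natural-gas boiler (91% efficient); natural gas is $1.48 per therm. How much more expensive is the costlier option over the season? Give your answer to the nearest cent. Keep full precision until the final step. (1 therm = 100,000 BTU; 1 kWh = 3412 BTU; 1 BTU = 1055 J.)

Heat load = 33000 MJ = 33,000,000,000 J / 1055 = 31,279,621 BTU
Gas: input = 31,279,621 / 0.91 = 34,373,210 BTU = 343.7 therm → 343.7 × $1.48 = $508.72
Heat pump: 31,279,621 BTU / 3412 = 9,168 kWh heat; / 3.68 = 2,491 kWh in → × $0.236 = $587.92
Difference = |$508.72 − $587.92| = $79.19

$79.19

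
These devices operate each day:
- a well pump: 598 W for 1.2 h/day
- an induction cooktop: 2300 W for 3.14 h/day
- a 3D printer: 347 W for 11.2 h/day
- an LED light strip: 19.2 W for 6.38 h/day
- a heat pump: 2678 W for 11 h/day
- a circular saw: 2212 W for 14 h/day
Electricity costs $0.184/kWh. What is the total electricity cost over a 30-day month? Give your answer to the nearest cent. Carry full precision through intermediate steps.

well pump: 598 W × 1.2 h × 30 d = 21,528 Wh = 21.53 kWh
induction cooktop: 2300 W × 3.14 h × 30 d = 216,660 Wh = 216.7 kWh
3D printer: 347 W × 11.2 h × 30 d = 116,592 Wh = 116.6 kWh
LED light strip: 19.2 W × 6.38 h × 30 d = 3,675 Wh = 3.675 kWh
heat pump: 2678 W × 11 h × 30 d = 883,740 Wh = 883.7 kWh
circular saw: 2212 W × 14 h × 30 d = 929,040 Wh = 929 kWh
Total energy = 21.53 + 216.7 + 116.6 + 3.675 + 883.7 + 929 = 2,171 kWh
Cost = 2,171 kWh × $0.184 = $399.51

$399.51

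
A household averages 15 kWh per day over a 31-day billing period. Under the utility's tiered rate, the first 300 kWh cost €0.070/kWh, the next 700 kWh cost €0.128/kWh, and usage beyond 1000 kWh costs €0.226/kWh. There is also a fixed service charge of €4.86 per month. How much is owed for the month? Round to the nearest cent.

Usage = 15 kWh/day × 31 days = 465 kWh
First 300 kWh × €0.070 = €21.00
Next 165 kWh × €0.128 = €21.12
Remaining tier: 0 kWh (not reached)
Energy charge = €42.12; + service €4.86 = €46.98

€46.98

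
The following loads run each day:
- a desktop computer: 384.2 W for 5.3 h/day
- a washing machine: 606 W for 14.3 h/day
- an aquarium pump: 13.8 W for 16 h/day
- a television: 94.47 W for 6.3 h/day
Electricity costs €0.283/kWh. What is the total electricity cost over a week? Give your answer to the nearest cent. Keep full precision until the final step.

€22.82

desktop computer: 384.2 W × 5.3 h × 7 d = 14,254 Wh = 14.25 kWh
washing machine: 606 W × 14.3 h × 7 d = 60,661 Wh = 60.66 kWh
aquarium pump: 13.8 W × 16 h × 7 d = 1,546 Wh = 1.546 kWh
television: 94.47 W × 6.3 h × 7 d = 4,166 Wh = 4.166 kWh
Total energy = 14.25 + 60.66 + 1.546 + 4.166 = 80.63 kWh
Cost = 80.63 kWh × €0.283 = €22.82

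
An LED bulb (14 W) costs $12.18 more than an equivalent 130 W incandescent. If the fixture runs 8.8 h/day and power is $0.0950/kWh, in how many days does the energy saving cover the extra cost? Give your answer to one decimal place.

Power saved = 130 − 14 = 116 W
Daily energy saved = 116 W × 8.8 h = 1021 Wh = 1.0208 kWh
Daily savings = 1.0208 × $0.0950 = $0.0970
Payback = $12.18 / $0.0970 per day = 125.6 days

125.6 days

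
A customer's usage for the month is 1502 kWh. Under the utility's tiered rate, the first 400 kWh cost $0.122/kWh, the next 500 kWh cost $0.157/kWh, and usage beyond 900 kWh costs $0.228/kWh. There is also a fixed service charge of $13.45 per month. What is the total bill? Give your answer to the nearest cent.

First 400 kWh × $0.122 = $48.80
Next 500 kWh × $0.157 = $78.50
Remaining 602 kWh × $0.228 = $137.26
Energy charge = $264.56; + service $13.45 = $278.01

$278.01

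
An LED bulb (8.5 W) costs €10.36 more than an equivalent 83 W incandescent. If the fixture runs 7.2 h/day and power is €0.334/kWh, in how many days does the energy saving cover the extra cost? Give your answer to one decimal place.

Power saved = 83 − 8.5 = 74.5 W
Daily energy saved = 74.5 W × 7.2 h = 536.4 Wh = 0.5364 kWh
Daily savings = 0.5364 × €0.334 = €0.1792
Payback = €10.36 / €0.1792 per day = 57.83 days

57.8 days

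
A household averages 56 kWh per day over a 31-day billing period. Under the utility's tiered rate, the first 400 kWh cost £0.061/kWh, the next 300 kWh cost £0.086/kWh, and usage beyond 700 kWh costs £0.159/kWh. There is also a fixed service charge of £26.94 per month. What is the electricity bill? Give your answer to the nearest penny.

Usage = 56 kWh/day × 31 days = 1736 kWh
First 400 kWh × £0.061 = £24.40
Next 300 kWh × £0.086 = £25.80
Remaining 1036 kWh × £0.159 = £164.72
Energy charge = £214.92; + service £26.94 = £241.86

£241.86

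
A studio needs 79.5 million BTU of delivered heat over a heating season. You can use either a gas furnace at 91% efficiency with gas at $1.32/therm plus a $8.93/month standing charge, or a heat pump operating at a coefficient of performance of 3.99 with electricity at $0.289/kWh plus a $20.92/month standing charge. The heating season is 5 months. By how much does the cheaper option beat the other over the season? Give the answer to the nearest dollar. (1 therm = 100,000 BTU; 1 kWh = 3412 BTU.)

$594

Heat load = 79.5 × 10⁶ BTU = 79,500,000 BTU
Gas: input = 79,500,000 / 0.91 = 87,362,637 BTU = 873.6 therm → 873.6 × $1.32 = $1,153.19; + 5 × $8.93 standing = $1,197.84
Heat pump: 79,500,000 BTU / 3412 = 23,300 kWh heat; / 3.99 = 5,840 kWh in → × $0.289 = $1,687.65; + 5 × $20.92 standing = $1,792.25
Difference = |$1,197.84 − $1,792.25| = $594.42 ≈ $594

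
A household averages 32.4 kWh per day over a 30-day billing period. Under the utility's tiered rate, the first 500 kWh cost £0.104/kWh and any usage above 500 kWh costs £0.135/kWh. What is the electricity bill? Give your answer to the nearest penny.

£115.72

Usage = 32.4 kWh/day × 30 days = 972 kWh
First 500 kWh × £0.104 = £52.00
Remaining 472 kWh × £0.135 = £63.72
Total = £115.72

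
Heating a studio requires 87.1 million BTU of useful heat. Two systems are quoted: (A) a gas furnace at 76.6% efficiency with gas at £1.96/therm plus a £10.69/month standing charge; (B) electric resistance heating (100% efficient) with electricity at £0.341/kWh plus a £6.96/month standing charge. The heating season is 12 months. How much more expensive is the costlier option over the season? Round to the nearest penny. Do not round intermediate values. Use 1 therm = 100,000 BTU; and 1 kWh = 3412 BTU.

Heat load = 87.1 × 10⁶ BTU = 87,100,000 BTU
Gas: input = 87,100,000 / 0.766 = 113,707,572 BTU = 1,137 therm → 1,137 × £1.96 = £2,228.67; + 12 × £10.69 standing = £2,356.95
Electric: 87,100,000 BTU / 3412 = 25,530 kWh → × £0.341 = £8,704.89; + 12 × £6.96 standing = £8,788.41
Difference = |£2,356.95 − £8,788.41| = £6,431.47

£6431.47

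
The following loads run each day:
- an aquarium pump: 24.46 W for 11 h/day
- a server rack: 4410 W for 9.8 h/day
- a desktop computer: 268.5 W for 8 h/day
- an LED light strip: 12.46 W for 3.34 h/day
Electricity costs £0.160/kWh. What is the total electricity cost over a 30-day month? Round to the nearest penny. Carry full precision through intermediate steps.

aquarium pump: 24.46 W × 11 h × 30 d = 8,072 Wh = 8.072 kWh
server rack: 4410 W × 9.8 h × 30 d = 1,296,540 Wh = 1,297 kWh
desktop computer: 268.5 W × 8 h × 30 d = 64,440 Wh = 64.44 kWh
LED light strip: 12.46 W × 3.34 h × 30 d = 1,248 Wh = 1.248 kWh
Total energy = 8.072 + 1,297 + 64.44 + 1.248 = 1,370 kWh
Cost = 1,370 kWh × £0.160 = £219.25

£219.25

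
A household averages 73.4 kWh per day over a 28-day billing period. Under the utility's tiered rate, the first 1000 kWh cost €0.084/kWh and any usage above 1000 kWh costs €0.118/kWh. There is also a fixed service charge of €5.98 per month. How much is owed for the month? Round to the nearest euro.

Usage = 73.4 kWh/day × 28 days = 2055.2 kWh
First 1000 kWh × €0.084 = €84.00
Remaining 1055.2 kWh × €0.118 = €124.51
Energy charge = €208.51; + service €5.98 = €214.49 ≈ €214

€214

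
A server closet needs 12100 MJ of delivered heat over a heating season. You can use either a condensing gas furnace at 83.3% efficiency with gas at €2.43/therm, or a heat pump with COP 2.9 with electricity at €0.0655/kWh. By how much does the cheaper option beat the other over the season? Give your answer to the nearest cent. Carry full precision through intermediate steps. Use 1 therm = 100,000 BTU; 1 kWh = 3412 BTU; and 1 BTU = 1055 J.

€258.65

Heat load = 12100 MJ = 12,100,000,000 J / 1055 = 11,469,194 BTU
Gas: input = 11,469,194 / 0.833 = 13,768,541 BTU = 137.7 therm → 137.7 × €2.43 = €334.58
Heat pump: 11,469,194 BTU / 3412 = 3,361 kWh heat; / 2.9 = 1,159 kWh in → × €0.0655 = €75.92
Difference = |€334.58 − €75.92| = €258.65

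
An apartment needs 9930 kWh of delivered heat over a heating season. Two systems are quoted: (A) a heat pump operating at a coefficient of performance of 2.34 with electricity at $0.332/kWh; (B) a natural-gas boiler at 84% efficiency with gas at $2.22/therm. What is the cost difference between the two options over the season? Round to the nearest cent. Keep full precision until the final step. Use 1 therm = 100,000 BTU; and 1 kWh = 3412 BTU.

Heat load = 9930 kWh × 3412 = 33,881,160 BTU
Gas: input = 33,881,160 / 0.84 = 40,334,714 BTU = 403.3 therm → 403.3 × $2.22 = $895.43
Heat pump: 33,881,160 BTU / 3412 = 9,930 kWh heat; / 2.34 = 4,244 kWh in → × $0.332 = $1,408.87
Difference = |$895.43 − $1,408.87| = $513.44

$513.44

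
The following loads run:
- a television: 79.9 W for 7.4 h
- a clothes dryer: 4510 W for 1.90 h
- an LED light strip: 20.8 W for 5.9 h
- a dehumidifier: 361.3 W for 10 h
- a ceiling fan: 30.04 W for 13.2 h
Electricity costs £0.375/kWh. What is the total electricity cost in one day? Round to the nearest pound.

television: 79.9 W × 7.4 h = 591 Wh = 0.5913 kWh
clothes dryer: 4510 W × 1.90 h = 8,569 Wh = 8.569 kWh
LED light strip: 20.8 W × 5.9 h = 123 Wh = 0.1227 kWh
dehumidifier: 361.3 W × 10 h = 3,613 Wh = 3.613 kWh
ceiling fan: 30.04 W × 13.2 h = 397 Wh = 0.3965 kWh
Total energy = 0.5913 + 8.569 + 0.1227 + 3.613 + 0.3965 = 13.29 kWh
Cost = 13.29 kWh × £0.375 = £4.98 ≈ £5

£5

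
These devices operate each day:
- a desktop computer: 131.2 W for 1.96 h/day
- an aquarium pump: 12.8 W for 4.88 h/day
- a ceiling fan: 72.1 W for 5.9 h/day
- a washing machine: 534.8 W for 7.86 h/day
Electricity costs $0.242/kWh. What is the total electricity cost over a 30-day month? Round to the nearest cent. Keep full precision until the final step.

$35.93

desktop computer: 131.2 W × 1.96 h × 30 d = 7,715 Wh = 7.715 kWh
aquarium pump: 12.8 W × 4.88 h × 30 d = 1,874 Wh = 1.874 kWh
ceiling fan: 72.1 W × 5.9 h × 30 d = 12,762 Wh = 12.76 kWh
washing machine: 534.8 W × 7.86 h × 30 d = 126,106 Wh = 126.1 kWh
Total energy = 7.715 + 1.874 + 12.76 + 126.1 = 148.5 kWh
Cost = 148.5 kWh × $0.242 = $35.93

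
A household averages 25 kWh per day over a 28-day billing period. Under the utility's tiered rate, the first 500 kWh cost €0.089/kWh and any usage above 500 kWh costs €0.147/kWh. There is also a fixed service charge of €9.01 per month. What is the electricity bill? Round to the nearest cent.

Usage = 25 kWh/day × 28 days = 700 kWh
First 500 kWh × €0.089 = €44.50
Remaining 200 kWh × €0.147 = €29.40
Energy charge = €73.90; + service €9.01 = €82.91

€82.91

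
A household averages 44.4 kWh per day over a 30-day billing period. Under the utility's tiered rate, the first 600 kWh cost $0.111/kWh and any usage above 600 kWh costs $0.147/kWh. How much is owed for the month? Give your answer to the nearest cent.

$174.20

Usage = 44.4 kWh/day × 30 days = 1332 kWh
First 600 kWh × $0.111 = $66.60
Remaining 732 kWh × $0.147 = $107.60
Total = $174.20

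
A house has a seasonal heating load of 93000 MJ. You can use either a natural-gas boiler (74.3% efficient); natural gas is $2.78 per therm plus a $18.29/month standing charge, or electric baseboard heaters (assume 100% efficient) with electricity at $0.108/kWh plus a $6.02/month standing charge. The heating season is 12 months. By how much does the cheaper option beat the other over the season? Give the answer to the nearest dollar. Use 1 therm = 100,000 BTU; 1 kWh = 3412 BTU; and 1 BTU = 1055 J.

Heat load = 93000 MJ = 93,000,000,000 J / 1055 = 88,151,659 BTU
Gas: input = 88,151,659 / 0.743 = 118,642,879 BTU = 1,186 therm → 1,186 × $2.78 = $3,298.27; + 12 × $18.29 standing = $3,517.75
Electric: 88,151,659 BTU / 3412 = 25,840 kWh → × $0.108 = $2,790.26; + 12 × $6.02 standing = $2,862.50
Difference = |$3,517.75 − $2,862.50| = $655.25 ≈ $655

$655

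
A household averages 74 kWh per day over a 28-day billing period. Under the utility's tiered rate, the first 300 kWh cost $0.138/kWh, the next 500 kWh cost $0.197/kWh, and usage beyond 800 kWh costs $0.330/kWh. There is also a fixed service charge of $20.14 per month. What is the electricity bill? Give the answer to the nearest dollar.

Usage = 74 kWh/day × 28 days = 2072 kWh
First 300 kWh × $0.138 = $41.40
Next 500 kWh × $0.197 = $98.50
Remaining 1272 kWh × $0.330 = $419.76
Energy charge = $559.66; + service $20.14 = $579.80 ≈ $580

$580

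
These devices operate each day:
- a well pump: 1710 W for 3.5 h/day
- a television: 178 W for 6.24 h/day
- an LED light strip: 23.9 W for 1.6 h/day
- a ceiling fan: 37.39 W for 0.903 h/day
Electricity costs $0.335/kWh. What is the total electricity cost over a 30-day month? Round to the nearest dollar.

$72

well pump: 1710 W × 3.5 h × 30 d = 179,550 Wh = 179.6 kWh
television: 178 W × 6.24 h × 30 d = 33,322 Wh = 33.32 kWh
LED light strip: 23.9 W × 1.6 h × 30 d = 1,147 Wh = 1.147 kWh
ceiling fan: 37.39 W × 0.903 h × 30 d = 1,013 Wh = 1.013 kWh
Total energy = 179.6 + 33.32 + 1.147 + 1.013 = 215 kWh
Cost = 215 kWh × $0.335 = $72.04 ≈ $72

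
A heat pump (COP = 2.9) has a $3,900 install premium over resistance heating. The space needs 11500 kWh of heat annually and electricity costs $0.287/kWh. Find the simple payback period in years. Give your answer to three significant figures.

1.80 years

Resistance: 11500 kWh × $0.287 = $3,300.50/yr
Heat pump: 11500 / 2.9 = 3966 kWh in → × $0.287 = $1,138.10/yr
Annual savings = $2,162.40
Payback = $3,900 / $2,162.40 = 1.8 years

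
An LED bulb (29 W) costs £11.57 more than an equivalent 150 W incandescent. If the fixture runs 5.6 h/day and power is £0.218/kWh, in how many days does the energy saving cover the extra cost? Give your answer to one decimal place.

Power saved = 150 − 29 = 121 W
Daily energy saved = 121 W × 5.6 h = 677.6 Wh = 0.6776 kWh
Daily savings = 0.6776 × £0.218 = £0.1477
Payback = £11.57 / £0.1477 per day = 78.33 days

78.3 days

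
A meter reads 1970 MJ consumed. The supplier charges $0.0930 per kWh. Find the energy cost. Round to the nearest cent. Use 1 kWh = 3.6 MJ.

1970 MJ × (0.27778 kWh/MJ) = 547.2 kWh
Cost = 547.2 kWh × $0.0930/kWh = $50.89

$50.89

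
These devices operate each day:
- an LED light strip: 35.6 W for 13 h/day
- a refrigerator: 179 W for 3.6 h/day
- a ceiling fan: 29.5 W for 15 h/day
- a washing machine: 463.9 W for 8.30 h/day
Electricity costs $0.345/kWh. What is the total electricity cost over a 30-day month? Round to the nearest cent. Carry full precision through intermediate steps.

$55.89

LED light strip: 35.6 W × 13 h × 30 d = 13,884 Wh = 13.88 kWh
refrigerator: 179 W × 3.6 h × 30 d = 19,332 Wh = 19.33 kWh
ceiling fan: 29.5 W × 15 h × 30 d = 13,275 Wh = 13.28 kWh
washing machine: 463.9 W × 8.30 h × 30 d = 115,511 Wh = 115.5 kWh
Total energy = 13.88 + 19.33 + 13.28 + 115.5 = 162 kWh
Cost = 162 kWh × $0.345 = $55.89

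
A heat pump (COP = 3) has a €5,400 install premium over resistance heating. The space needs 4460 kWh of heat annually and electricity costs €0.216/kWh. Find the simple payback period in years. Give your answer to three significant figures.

8.41 years

Resistance: 4460 kWh × €0.216 = €963.36/yr
Heat pump: 4460 / 3 = 1487 kWh in → × €0.216 = €321.12/yr
Annual savings = €642.24
Payback = €5,400 / €642.24 = 8.41 years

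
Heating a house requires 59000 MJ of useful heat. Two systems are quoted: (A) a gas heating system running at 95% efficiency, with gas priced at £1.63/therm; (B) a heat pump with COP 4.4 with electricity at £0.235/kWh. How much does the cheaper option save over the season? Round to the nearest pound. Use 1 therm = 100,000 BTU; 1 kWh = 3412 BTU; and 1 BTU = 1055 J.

£84

Heat load = 59000 MJ = 59,000,000,000 J / 1055 = 55,924,171 BTU
Gas: input = 55,924,171 / 0.95 = 58,867,548 BTU = 588.7 therm → 588.7 × £1.63 = £959.54
Heat pump: 55,924,171 BTU / 3412 = 16,390 kWh heat; / 4.4 = 3,725 kWh in → × £0.235 = £875.40
Difference = |£959.54 − £875.40| = £84.14 ≈ £84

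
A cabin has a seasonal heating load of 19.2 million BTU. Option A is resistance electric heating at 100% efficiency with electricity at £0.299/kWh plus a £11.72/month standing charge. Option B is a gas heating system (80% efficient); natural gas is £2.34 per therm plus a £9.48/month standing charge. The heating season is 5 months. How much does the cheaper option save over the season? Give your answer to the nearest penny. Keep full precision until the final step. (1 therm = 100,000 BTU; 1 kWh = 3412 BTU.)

£1132.13

Heat load = 19.2 × 10⁶ BTU = 19,200,000 BTU
Gas: input = 19,200,000 / 0.80 = 24,000,000 BTU = 240 therm → 240 × £2.34 = £561.60; + 5 × £9.48 standing = £609.00
Electric: 19,200,000 BTU / 3412 = 5,627 kWh → × £0.299 = £1,682.53; + 5 × £11.72 standing = £1,741.13
Difference = |£609.00 − £1,741.13| = £1,132.13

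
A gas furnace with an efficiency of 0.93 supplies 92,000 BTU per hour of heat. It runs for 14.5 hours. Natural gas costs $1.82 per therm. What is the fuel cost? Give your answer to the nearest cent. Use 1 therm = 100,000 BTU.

$26.11

Heat delivered = 92,000 BTU/h × 14.5 h = 1,334,000 BTU
Gas input = 1,334,000 / 0.93 = 1,434,409 BTU
= 1,434,409 / 100,000 = 14.34 therm
Cost = 14.34 × $1.82/therm = $26.11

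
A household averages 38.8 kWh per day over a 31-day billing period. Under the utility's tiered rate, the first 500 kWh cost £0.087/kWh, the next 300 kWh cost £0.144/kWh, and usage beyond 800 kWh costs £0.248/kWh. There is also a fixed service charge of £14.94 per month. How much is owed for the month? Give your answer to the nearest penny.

£201.53

Usage = 38.8 kWh/day × 31 days = 1202.8 kWh
First 500 kWh × £0.087 = £43.50
Next 300 kWh × £0.144 = £43.20
Remaining 402.8 kWh × £0.248 = £99.89
Energy charge = £186.59; + service £14.94 = £201.53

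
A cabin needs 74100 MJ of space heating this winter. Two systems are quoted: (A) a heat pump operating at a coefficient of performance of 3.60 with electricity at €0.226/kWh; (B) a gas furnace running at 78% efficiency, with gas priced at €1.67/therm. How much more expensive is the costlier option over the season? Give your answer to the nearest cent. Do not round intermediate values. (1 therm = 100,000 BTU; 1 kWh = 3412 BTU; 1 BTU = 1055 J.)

Heat load = 74100 MJ = 74,100,000,000 J / 1055 = 70,236,967 BTU
Gas: input = 70,236,967 / 0.78 = 90,047,393 BTU = 900.5 therm → 900.5 × €1.67 = €1,503.79
Heat pump: 70,236,967 BTU / 3412 = 20,590 kWh heat; / 3.60 = 5,718 kWh in → × €0.226 = €1,292.30
Difference = |€1,503.79 − €1,292.30| = €211.49

€211.49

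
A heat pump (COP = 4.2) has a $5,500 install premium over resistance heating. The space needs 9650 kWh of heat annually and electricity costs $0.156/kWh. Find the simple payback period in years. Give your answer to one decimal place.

4.8 years

Resistance: 9650 kWh × $0.156 = $1,505.40/yr
Heat pump: 9650 / 4.2 = 2298 kWh in → × $0.156 = $358.43/yr
Annual savings = $1,146.97
Payback = $5,500 / $1,146.97 = 4.8 years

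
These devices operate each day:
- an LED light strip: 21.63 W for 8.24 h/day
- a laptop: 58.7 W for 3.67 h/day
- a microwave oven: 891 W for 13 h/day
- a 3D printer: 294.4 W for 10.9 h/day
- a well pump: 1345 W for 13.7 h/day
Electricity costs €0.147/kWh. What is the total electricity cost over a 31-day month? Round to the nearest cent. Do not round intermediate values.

LED light strip: 21.63 W × 8.24 h × 31 d = 5,525 Wh = 5.525 kWh
laptop: 58.7 W × 3.67 h × 31 d = 6,678 Wh = 6.678 kWh
microwave oven: 891 W × 13 h × 31 d = 359,073 Wh = 359.1 kWh
3D printer: 294.4 W × 10.9 h × 31 d = 99,478 Wh = 99.48 kWh
well pump: 1345 W × 13.7 h × 31 d = 571,222 Wh = 571.2 kWh
Total energy = 5.525 + 6.678 + 359.1 + 99.48 + 571.2 = 1,042 kWh
Cost = 1,042 kWh × €0.147 = €153.17

€153.17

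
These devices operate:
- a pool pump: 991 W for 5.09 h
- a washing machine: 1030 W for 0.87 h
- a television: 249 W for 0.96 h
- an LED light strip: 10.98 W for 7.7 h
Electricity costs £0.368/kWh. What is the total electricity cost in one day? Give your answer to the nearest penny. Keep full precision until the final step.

pool pump: 991 W × 5.09 h = 5,044 Wh = 5.044 kWh
washing machine: 1030 W × 0.87 h = 896 Wh = 0.8961 kWh
television: 249 W × 0.96 h = 239 Wh = 0.239 kWh
LED light strip: 10.98 W × 7.7 h = 85 Wh = 0.08455 kWh
Total energy = 5.044 + 0.8961 + 0.239 + 0.08455 = 6.264 kWh
Cost = 6.264 kWh × £0.368 = £2.31

£2.31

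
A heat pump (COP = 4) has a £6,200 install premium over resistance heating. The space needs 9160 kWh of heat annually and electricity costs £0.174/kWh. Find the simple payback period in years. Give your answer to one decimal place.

Resistance: 9160 kWh × £0.174 = £1,593.84/yr
Heat pump: 9160 / 4 = 2290 kWh in → × £0.174 = £398.46/yr
Annual savings = £1,195.38
Payback = £6,200 / £1,195.38 = 5.19 years

5.2 years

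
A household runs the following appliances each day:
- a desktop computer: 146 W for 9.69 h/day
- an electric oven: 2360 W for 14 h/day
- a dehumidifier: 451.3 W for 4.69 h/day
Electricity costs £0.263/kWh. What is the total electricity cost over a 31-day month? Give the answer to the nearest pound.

desktop computer: 146 W × 9.69 h × 31 d = 43,857 Wh = 43.86 kWh
electric oven: 2360 W × 14 h × 31 d = 1,024,240 Wh = 1,024 kWh
dehumidifier: 451.3 W × 4.69 h × 31 d = 65,615 Wh = 65.61 kWh
Total energy = 43.86 + 1,024 + 65.61 = 1,134 kWh
Cost = 1,134 kWh × £0.263 = £298.17 ≈ £298

£298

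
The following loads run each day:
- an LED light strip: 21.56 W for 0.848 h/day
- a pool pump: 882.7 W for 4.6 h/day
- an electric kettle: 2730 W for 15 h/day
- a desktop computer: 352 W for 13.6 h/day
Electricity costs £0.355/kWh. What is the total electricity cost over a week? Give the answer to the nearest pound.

£124

LED light strip: 21.56 W × 0.848 h × 7 d = 128 Wh = 0.128 kWh
pool pump: 882.7 W × 4.6 h × 7 d = 28,423 Wh = 28.42 kWh
electric kettle: 2730 W × 15 h × 7 d = 286,650 Wh = 286.6 kWh
desktop computer: 352 W × 13.6 h × 7 d = 33,510 Wh = 33.51 kWh
Total energy = 0.128 + 28.42 + 286.6 + 33.51 = 348.7 kWh
Cost = 348.7 kWh × £0.355 = £123.79 ≈ £124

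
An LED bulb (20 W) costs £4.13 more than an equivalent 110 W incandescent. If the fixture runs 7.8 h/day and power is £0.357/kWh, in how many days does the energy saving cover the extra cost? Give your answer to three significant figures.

16.5 days

Power saved = 110 − 20 = 90 W
Daily energy saved = 90 W × 7.8 h = 702 Wh = 0.702 kWh
Daily savings = 0.702 × £0.357 = £0.2506
Payback = £4.13 / £0.2506 per day = 16.48 days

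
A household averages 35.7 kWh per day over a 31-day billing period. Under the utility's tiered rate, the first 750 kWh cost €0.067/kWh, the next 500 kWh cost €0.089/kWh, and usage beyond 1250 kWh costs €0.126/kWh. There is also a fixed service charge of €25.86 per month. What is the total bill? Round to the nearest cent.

€107.86

Usage = 35.7 kWh/day × 31 days = 1106.7 kWh
First 750 kWh × €0.067 = €50.25
Next 356.7 kWh × €0.089 = €31.75
Remaining tier: 0 kWh (not reached)
Energy charge = €82.00; + service €25.86 = €107.86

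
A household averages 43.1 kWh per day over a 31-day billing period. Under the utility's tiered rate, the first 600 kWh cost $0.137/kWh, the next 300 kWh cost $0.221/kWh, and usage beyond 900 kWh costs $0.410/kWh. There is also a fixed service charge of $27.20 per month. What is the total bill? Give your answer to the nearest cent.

Usage = 43.1 kWh/day × 31 days = 1336.1 kWh
First 600 kWh × $0.137 = $82.20
Next 300 kWh × $0.221 = $66.30
Remaining 436.1 kWh × $0.410 = $178.80
Energy charge = $327.30; + service $27.20 = $354.50

$354.50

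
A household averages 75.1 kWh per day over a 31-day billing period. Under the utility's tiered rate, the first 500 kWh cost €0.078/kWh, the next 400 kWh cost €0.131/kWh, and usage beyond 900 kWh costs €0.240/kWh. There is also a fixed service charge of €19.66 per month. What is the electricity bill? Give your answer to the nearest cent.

€453.80

Usage = 75.1 kWh/day × 31 days = 2328.1 kWh
First 500 kWh × €0.078 = €39.00
Next 400 kWh × €0.131 = €52.40
Remaining 1428.1 kWh × €0.240 = €342.74
Energy charge = €434.14; + service €19.66 = €453.80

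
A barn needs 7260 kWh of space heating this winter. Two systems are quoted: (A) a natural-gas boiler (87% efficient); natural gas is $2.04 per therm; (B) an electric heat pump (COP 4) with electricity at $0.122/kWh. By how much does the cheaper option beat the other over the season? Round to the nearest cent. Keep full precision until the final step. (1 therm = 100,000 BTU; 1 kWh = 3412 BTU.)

Heat load = 7260 kWh × 3412 = 24,771,120 BTU
Gas: input = 24,771,120 / 0.87 = 28,472,552 BTU = 284.7 therm → 284.7 × $2.04 = $580.84
Heat pump: 24,771,120 BTU / 3412 = 7,260 kWh heat; / 4 = 1,815 kWh in → × $0.122 = $221.43
Difference = |$580.84 − $221.43| = $359.41

$359.41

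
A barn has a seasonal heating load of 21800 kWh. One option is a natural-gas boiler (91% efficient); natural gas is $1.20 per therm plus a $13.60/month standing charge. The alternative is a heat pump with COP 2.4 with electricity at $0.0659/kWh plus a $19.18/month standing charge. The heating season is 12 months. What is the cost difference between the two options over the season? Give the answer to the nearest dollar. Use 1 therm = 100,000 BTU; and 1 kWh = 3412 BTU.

$315

Heat load = 21800 kWh × 3412 = 74,381,600 BTU
Gas: input = 74,381,600 / 0.910 = 81,738,022 BTU = 817.4 therm → 817.4 × $1.20 = $980.86; + 12 × $13.60 standing = $1,144.06
Heat pump: 74,381,600 BTU / 3412 = 21,800 kWh heat; / 2.4 = 9,083 kWh in → × $0.0659 = $598.59; + 12 × $19.18 standing = $828.75
Difference = |$1,144.06 − $828.75| = $315.30 ≈ $315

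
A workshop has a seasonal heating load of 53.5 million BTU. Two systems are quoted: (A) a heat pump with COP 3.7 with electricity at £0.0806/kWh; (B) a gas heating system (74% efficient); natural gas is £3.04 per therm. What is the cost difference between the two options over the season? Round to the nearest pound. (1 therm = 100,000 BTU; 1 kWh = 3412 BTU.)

£1856

Heat load = 53.5 × 10⁶ BTU = 53,500,000 BTU
Gas: input = 53,500,000 / 0.740 = 72,297,297 BTU = 723 therm → 723 × £3.04 = £2,197.84
Heat pump: 53,500,000 BTU / 3412 = 15,680 kWh heat; / 3.7 = 4,238 kWh in → × £0.0806 = £341.57
Difference = |£2,197.84 − £341.57| = £1,856.27 ≈ £1856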